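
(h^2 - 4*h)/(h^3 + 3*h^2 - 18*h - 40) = h/(h^2 + 7*h + 10)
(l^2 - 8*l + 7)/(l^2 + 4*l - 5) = (l - 7)/(l + 5)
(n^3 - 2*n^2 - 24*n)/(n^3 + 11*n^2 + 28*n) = (n - 6)/(n + 7)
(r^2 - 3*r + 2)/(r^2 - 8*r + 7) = (r - 2)/(r - 7)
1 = 1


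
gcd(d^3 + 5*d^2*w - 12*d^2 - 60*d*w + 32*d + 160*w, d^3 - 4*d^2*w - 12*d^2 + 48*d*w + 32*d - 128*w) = d^2 - 12*d + 32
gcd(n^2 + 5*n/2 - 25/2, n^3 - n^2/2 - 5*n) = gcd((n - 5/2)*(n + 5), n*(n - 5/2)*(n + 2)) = n - 5/2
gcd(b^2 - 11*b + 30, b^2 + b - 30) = b - 5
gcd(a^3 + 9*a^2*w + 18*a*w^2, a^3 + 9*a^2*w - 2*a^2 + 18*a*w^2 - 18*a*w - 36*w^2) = a^2 + 9*a*w + 18*w^2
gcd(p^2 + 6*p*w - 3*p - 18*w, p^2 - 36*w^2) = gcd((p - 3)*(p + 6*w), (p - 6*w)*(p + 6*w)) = p + 6*w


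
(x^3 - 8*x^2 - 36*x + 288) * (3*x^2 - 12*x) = 3*x^5 - 36*x^4 - 12*x^3 + 1296*x^2 - 3456*x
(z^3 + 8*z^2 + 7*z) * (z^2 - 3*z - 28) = z^5 + 5*z^4 - 45*z^3 - 245*z^2 - 196*z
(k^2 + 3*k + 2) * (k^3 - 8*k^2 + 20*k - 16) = k^5 - 5*k^4 - 2*k^3 + 28*k^2 - 8*k - 32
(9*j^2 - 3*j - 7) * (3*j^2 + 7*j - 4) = 27*j^4 + 54*j^3 - 78*j^2 - 37*j + 28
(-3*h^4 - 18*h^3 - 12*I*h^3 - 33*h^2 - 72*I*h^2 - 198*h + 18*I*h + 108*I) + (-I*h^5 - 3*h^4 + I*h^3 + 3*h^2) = -I*h^5 - 6*h^4 - 18*h^3 - 11*I*h^3 - 30*h^2 - 72*I*h^2 - 198*h + 18*I*h + 108*I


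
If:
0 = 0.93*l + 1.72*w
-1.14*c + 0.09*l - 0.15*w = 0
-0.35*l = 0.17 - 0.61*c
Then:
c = -0.10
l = -0.66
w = 0.36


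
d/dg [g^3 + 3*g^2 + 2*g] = 3*g^2 + 6*g + 2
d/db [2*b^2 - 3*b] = 4*b - 3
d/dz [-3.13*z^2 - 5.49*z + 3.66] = -6.26*z - 5.49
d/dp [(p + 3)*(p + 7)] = 2*p + 10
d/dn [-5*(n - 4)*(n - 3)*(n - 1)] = -15*n^2 + 80*n - 95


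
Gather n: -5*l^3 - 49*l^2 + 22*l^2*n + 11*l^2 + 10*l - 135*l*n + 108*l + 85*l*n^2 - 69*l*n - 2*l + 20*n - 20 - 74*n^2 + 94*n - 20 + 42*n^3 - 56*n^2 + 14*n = -5*l^3 - 38*l^2 + 116*l + 42*n^3 + n^2*(85*l - 130) + n*(22*l^2 - 204*l + 128) - 40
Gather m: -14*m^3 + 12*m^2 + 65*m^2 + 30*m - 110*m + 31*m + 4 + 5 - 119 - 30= -14*m^3 + 77*m^2 - 49*m - 140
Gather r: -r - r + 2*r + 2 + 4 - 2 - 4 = 0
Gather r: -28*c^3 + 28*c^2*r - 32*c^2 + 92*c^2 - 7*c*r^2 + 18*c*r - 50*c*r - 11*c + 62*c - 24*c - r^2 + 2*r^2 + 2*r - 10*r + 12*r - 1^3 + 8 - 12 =-28*c^3 + 60*c^2 + 27*c + r^2*(1 - 7*c) + r*(28*c^2 - 32*c + 4) - 5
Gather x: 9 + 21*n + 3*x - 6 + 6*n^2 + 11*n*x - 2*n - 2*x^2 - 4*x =6*n^2 + 19*n - 2*x^2 + x*(11*n - 1) + 3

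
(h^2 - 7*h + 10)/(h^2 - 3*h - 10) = (h - 2)/(h + 2)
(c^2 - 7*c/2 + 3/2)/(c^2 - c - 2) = (-c^2 + 7*c/2 - 3/2)/(-c^2 + c + 2)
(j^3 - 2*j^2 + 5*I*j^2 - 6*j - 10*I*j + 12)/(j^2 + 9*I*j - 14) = (j^2 + j*(-2 + 3*I) - 6*I)/(j + 7*I)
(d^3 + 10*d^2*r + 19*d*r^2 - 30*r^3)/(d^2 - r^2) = (d^2 + 11*d*r + 30*r^2)/(d + r)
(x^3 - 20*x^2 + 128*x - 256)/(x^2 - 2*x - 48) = (x^2 - 12*x + 32)/(x + 6)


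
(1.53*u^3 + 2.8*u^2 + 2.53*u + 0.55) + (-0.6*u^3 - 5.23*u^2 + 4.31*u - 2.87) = 0.93*u^3 - 2.43*u^2 + 6.84*u - 2.32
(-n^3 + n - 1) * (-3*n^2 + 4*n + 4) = 3*n^5 - 4*n^4 - 7*n^3 + 7*n^2 - 4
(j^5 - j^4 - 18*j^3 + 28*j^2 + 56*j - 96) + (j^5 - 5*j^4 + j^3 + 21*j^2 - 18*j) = 2*j^5 - 6*j^4 - 17*j^3 + 49*j^2 + 38*j - 96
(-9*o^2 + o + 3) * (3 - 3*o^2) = 27*o^4 - 3*o^3 - 36*o^2 + 3*o + 9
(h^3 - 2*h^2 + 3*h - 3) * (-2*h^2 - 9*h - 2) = -2*h^5 - 5*h^4 + 10*h^3 - 17*h^2 + 21*h + 6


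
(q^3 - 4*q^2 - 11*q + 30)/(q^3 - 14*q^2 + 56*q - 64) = (q^2 - 2*q - 15)/(q^2 - 12*q + 32)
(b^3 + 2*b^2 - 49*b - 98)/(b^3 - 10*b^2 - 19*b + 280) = (b^2 + 9*b + 14)/(b^2 - 3*b - 40)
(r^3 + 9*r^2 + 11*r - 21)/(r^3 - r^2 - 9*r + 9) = (r + 7)/(r - 3)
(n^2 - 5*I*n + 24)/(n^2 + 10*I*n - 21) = (n - 8*I)/(n + 7*I)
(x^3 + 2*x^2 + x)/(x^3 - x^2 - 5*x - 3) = x/(x - 3)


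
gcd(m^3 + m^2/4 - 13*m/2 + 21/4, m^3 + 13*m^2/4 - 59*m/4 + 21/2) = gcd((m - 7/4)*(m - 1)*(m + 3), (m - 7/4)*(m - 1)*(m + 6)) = m^2 - 11*m/4 + 7/4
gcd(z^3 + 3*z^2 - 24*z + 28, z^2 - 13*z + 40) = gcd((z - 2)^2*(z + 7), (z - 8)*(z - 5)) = 1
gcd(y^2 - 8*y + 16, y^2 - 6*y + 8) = y - 4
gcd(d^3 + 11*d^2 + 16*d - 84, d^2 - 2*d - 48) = d + 6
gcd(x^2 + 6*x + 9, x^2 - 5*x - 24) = x + 3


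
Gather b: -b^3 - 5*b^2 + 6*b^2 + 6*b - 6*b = -b^3 + b^2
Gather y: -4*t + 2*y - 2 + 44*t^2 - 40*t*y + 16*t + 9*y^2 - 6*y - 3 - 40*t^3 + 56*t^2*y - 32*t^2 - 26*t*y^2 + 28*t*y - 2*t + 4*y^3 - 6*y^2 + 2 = -40*t^3 + 12*t^2 + 10*t + 4*y^3 + y^2*(3 - 26*t) + y*(56*t^2 - 12*t - 4) - 3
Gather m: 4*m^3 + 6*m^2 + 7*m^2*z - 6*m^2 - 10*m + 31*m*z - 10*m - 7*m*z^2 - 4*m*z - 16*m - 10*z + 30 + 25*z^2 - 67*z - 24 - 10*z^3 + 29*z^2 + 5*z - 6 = 4*m^3 + 7*m^2*z + m*(-7*z^2 + 27*z - 36) - 10*z^3 + 54*z^2 - 72*z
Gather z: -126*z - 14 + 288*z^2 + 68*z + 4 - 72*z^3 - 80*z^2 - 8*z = -72*z^3 + 208*z^2 - 66*z - 10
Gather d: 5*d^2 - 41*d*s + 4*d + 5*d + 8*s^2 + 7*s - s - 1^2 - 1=5*d^2 + d*(9 - 41*s) + 8*s^2 + 6*s - 2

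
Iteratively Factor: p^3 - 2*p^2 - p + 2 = (p - 2)*(p^2 - 1) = (p - 2)*(p - 1)*(p + 1)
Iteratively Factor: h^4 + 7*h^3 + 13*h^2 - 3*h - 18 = (h + 3)*(h^3 + 4*h^2 + h - 6) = (h + 2)*(h + 3)*(h^2 + 2*h - 3) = (h + 2)*(h + 3)^2*(h - 1)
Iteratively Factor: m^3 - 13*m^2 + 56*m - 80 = (m - 4)*(m^2 - 9*m + 20) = (m - 5)*(m - 4)*(m - 4)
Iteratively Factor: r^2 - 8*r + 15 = (r - 5)*(r - 3)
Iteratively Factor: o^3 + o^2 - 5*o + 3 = (o - 1)*(o^2 + 2*o - 3) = (o - 1)^2*(o + 3)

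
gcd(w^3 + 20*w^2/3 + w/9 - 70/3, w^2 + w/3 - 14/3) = w + 7/3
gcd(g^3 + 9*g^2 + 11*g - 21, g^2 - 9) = g + 3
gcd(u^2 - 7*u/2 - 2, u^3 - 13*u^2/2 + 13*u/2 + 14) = u - 4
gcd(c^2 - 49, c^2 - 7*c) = c - 7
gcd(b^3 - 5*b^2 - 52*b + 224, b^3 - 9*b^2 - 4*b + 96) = b^2 - 12*b + 32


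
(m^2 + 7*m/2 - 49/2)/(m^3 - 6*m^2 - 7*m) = (-2*m^2 - 7*m + 49)/(2*m*(-m^2 + 6*m + 7))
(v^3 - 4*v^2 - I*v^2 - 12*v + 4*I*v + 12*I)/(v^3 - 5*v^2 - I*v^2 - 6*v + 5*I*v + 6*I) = (v + 2)/(v + 1)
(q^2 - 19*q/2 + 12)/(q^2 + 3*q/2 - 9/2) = (q - 8)/(q + 3)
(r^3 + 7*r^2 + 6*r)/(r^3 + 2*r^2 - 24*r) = (r + 1)/(r - 4)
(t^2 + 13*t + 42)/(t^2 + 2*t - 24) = (t + 7)/(t - 4)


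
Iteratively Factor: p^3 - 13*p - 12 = (p + 3)*(p^2 - 3*p - 4) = (p - 4)*(p + 3)*(p + 1)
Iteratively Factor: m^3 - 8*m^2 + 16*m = (m - 4)*(m^2 - 4*m) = (m - 4)^2*(m)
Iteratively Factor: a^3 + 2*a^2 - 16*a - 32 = (a + 4)*(a^2 - 2*a - 8) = (a - 4)*(a + 4)*(a + 2)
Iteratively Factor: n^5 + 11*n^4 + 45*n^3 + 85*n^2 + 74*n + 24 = (n + 3)*(n^4 + 8*n^3 + 21*n^2 + 22*n + 8) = (n + 1)*(n + 3)*(n^3 + 7*n^2 + 14*n + 8) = (n + 1)^2*(n + 3)*(n^2 + 6*n + 8) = (n + 1)^2*(n + 2)*(n + 3)*(n + 4)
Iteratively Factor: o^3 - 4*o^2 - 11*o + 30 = (o + 3)*(o^2 - 7*o + 10) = (o - 2)*(o + 3)*(o - 5)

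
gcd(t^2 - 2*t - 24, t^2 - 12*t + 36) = t - 6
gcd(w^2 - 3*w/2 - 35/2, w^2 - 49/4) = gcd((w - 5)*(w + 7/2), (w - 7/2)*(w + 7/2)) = w + 7/2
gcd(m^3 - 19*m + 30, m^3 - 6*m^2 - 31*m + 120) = m^2 + 2*m - 15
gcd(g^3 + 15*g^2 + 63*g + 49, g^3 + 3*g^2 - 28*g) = g + 7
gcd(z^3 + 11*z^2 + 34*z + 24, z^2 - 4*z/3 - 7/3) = z + 1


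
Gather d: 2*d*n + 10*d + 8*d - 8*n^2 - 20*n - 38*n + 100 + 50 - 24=d*(2*n + 18) - 8*n^2 - 58*n + 126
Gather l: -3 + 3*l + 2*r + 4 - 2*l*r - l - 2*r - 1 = l*(2 - 2*r)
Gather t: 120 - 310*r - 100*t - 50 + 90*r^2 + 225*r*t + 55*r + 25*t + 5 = 90*r^2 - 255*r + t*(225*r - 75) + 75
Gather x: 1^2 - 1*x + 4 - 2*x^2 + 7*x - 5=-2*x^2 + 6*x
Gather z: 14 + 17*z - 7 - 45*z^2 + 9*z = -45*z^2 + 26*z + 7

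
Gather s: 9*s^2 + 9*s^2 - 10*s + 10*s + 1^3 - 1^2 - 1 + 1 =18*s^2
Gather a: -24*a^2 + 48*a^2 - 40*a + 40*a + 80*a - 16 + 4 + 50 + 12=24*a^2 + 80*a + 50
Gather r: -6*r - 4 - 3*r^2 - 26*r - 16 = -3*r^2 - 32*r - 20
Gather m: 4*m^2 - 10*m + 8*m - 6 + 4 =4*m^2 - 2*m - 2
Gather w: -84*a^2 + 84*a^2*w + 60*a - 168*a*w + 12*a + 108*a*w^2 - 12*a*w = -84*a^2 + 108*a*w^2 + 72*a + w*(84*a^2 - 180*a)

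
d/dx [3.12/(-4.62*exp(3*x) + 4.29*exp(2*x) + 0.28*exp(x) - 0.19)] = (43.2432*exp(2*x) - 26.7696*exp(x) - 0.8736)*exp(x)/(4.62*exp(3*x) - 4.29*exp(2*x) - 0.28*exp(x) + 0.19)^2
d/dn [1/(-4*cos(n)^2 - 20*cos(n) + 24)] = -(2*cos(n) + 5)*sin(n)/(4*(cos(n)^2 + 5*cos(n) - 6)^2)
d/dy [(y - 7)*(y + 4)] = 2*y - 3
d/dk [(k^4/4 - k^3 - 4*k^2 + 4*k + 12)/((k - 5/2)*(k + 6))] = (4*k^5 + 13*k^4 - 176*k^3 + 216*k^2 + 768*k - 816)/(2*(4*k^4 + 28*k^3 - 71*k^2 - 420*k + 900))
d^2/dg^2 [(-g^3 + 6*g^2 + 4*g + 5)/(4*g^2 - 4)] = (3*g^3 + 33*g^2 + 9*g + 11)/(2*(g^6 - 3*g^4 + 3*g^2 - 1))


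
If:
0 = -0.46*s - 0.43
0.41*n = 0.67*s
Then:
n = -1.53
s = -0.93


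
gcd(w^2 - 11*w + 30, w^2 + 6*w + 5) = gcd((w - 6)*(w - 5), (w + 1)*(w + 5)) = 1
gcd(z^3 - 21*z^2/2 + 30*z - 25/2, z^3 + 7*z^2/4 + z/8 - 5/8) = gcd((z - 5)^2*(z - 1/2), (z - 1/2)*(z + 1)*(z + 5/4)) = z - 1/2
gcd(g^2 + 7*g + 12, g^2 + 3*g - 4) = g + 4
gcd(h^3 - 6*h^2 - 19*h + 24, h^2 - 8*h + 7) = h - 1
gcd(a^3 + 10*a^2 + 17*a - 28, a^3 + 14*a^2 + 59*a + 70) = a + 7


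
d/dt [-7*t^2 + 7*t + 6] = 7 - 14*t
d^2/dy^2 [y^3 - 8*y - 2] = 6*y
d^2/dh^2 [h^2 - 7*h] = 2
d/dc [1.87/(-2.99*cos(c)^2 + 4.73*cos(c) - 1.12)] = (8.8451 - 11.1826*cos(c))*sin(c)/(2.99*cos(c)^2 - 4.73*cos(c) + 1.12)^2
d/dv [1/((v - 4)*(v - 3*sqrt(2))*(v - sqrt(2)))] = (-(v - 4)*(v - 3*sqrt(2)) - (v - 4)*(v - sqrt(2)) - (v - 3*sqrt(2))*(v - sqrt(2)))/((v - 4)^2*(v - 3*sqrt(2))^2*(v - sqrt(2))^2)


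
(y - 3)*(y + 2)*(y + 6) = y^3 + 5*y^2 - 12*y - 36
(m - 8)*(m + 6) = m^2 - 2*m - 48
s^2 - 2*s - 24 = (s - 6)*(s + 4)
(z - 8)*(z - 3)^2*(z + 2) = z^4 - 12*z^3 + 29*z^2 + 42*z - 144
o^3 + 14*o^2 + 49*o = o*(o + 7)^2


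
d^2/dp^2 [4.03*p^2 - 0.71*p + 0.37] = 8.06000000000000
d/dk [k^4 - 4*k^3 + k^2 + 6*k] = 4*k^3 - 12*k^2 + 2*k + 6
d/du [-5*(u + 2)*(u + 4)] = -10*u - 30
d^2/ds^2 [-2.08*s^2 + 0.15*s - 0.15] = -4.16000000000000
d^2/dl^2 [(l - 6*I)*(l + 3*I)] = 2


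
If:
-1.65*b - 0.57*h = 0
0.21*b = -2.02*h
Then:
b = 0.00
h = 0.00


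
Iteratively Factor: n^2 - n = (n)*(n - 1)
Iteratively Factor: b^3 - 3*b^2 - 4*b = (b + 1)*(b^2 - 4*b) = (b - 4)*(b + 1)*(b)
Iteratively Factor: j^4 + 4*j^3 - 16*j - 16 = (j + 2)*(j^3 + 2*j^2 - 4*j - 8) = (j - 2)*(j + 2)*(j^2 + 4*j + 4) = (j - 2)*(j + 2)^2*(j + 2)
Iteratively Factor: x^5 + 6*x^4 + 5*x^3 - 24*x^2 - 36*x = (x - 2)*(x^4 + 8*x^3 + 21*x^2 + 18*x) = (x - 2)*(x + 3)*(x^3 + 5*x^2 + 6*x) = (x - 2)*(x + 3)^2*(x^2 + 2*x) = x*(x - 2)*(x + 3)^2*(x + 2)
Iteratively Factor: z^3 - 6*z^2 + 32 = (z - 4)*(z^2 - 2*z - 8) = (z - 4)*(z + 2)*(z - 4)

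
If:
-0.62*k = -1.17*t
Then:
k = 1.88709677419355*t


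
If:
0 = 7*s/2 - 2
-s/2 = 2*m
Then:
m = -1/7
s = 4/7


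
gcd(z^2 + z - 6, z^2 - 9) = z + 3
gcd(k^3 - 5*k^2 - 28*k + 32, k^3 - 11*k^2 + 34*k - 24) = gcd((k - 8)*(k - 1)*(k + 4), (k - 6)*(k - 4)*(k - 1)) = k - 1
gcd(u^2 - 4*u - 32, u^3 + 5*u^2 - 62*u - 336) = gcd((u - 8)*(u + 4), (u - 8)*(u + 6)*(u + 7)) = u - 8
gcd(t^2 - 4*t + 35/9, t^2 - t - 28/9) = t - 7/3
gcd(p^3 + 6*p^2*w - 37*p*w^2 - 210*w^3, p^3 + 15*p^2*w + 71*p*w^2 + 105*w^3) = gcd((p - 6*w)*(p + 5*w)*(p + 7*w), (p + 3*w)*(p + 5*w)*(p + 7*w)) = p^2 + 12*p*w + 35*w^2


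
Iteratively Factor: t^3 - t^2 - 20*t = (t - 5)*(t^2 + 4*t) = (t - 5)*(t + 4)*(t)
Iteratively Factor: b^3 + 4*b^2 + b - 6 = (b - 1)*(b^2 + 5*b + 6) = (b - 1)*(b + 2)*(b + 3)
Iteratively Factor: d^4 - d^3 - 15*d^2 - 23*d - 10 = (d + 1)*(d^3 - 2*d^2 - 13*d - 10) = (d - 5)*(d + 1)*(d^2 + 3*d + 2) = (d - 5)*(d + 1)^2*(d + 2)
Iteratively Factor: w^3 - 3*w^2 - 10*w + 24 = (w + 3)*(w^2 - 6*w + 8) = (w - 4)*(w + 3)*(w - 2)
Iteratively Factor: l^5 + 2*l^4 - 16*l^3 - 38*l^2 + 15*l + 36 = (l + 3)*(l^4 - l^3 - 13*l^2 + l + 12) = (l - 4)*(l + 3)*(l^3 + 3*l^2 - l - 3) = (l - 4)*(l + 1)*(l + 3)*(l^2 + 2*l - 3) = (l - 4)*(l + 1)*(l + 3)^2*(l - 1)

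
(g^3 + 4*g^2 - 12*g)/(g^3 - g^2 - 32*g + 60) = g/(g - 5)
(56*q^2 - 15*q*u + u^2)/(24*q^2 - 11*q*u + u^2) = (7*q - u)/(3*q - u)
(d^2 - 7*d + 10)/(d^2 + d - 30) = (d - 2)/(d + 6)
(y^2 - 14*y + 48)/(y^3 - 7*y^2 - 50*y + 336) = 1/(y + 7)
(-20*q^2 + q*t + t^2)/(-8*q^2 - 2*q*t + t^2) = (5*q + t)/(2*q + t)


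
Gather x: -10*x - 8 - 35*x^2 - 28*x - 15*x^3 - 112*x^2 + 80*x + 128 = -15*x^3 - 147*x^2 + 42*x + 120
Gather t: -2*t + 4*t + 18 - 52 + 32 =2*t - 2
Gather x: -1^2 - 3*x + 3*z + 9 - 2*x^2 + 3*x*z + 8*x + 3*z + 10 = -2*x^2 + x*(3*z + 5) + 6*z + 18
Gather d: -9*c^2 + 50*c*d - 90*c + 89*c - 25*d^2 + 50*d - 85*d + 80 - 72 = -9*c^2 - c - 25*d^2 + d*(50*c - 35) + 8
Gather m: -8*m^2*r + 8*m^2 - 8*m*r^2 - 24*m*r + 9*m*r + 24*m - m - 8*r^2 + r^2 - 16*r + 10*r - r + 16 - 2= m^2*(8 - 8*r) + m*(-8*r^2 - 15*r + 23) - 7*r^2 - 7*r + 14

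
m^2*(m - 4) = m^3 - 4*m^2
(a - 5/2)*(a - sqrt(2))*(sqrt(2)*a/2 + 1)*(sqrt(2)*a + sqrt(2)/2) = a^4 - 2*a^3 - 13*a^2/4 + 4*a + 5/2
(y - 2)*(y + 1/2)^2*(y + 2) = y^4 + y^3 - 15*y^2/4 - 4*y - 1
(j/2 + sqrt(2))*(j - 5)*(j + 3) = j^3/2 - j^2 + sqrt(2)*j^2 - 15*j/2 - 2*sqrt(2)*j - 15*sqrt(2)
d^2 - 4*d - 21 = (d - 7)*(d + 3)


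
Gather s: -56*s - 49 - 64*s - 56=-120*s - 105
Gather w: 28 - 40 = -12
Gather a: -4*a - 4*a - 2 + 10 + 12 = 20 - 8*a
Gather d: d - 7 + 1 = d - 6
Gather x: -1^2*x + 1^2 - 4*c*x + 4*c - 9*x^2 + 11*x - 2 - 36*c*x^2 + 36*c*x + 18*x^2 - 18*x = 4*c + x^2*(9 - 36*c) + x*(32*c - 8) - 1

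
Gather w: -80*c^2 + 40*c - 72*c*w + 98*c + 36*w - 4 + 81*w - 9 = -80*c^2 + 138*c + w*(117 - 72*c) - 13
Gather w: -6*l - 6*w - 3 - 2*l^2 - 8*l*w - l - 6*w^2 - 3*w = -2*l^2 - 7*l - 6*w^2 + w*(-8*l - 9) - 3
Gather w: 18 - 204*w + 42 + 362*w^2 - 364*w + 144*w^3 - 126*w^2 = 144*w^3 + 236*w^2 - 568*w + 60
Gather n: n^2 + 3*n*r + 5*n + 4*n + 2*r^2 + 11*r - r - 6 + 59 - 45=n^2 + n*(3*r + 9) + 2*r^2 + 10*r + 8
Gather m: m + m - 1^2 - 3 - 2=2*m - 6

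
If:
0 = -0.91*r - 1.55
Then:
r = -1.70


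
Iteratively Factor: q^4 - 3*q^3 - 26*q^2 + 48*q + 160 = (q + 4)*(q^3 - 7*q^2 + 2*q + 40) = (q - 4)*(q + 4)*(q^2 - 3*q - 10) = (q - 4)*(q + 2)*(q + 4)*(q - 5)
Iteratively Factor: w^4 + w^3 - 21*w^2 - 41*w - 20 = (w + 1)*(w^3 - 21*w - 20) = (w + 1)^2*(w^2 - w - 20) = (w + 1)^2*(w + 4)*(w - 5)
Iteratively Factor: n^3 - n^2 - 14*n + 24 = (n - 2)*(n^2 + n - 12) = (n - 3)*(n - 2)*(n + 4)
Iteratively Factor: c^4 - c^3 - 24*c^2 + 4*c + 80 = (c + 2)*(c^3 - 3*c^2 - 18*c + 40) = (c - 2)*(c + 2)*(c^2 - c - 20) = (c - 5)*(c - 2)*(c + 2)*(c + 4)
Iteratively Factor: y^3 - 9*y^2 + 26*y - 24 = (y - 2)*(y^2 - 7*y + 12) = (y - 3)*(y - 2)*(y - 4)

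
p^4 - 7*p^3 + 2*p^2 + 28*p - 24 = (p - 6)*(p - 2)*(p - 1)*(p + 2)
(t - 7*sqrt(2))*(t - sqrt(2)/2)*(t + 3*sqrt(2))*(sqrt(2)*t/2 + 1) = sqrt(2)*t^4/2 - 7*t^3/2 - 47*sqrt(2)*t^2/2 - 17*t + 21*sqrt(2)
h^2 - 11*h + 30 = (h - 6)*(h - 5)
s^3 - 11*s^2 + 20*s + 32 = (s - 8)*(s - 4)*(s + 1)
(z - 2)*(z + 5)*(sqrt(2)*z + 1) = sqrt(2)*z^3 + z^2 + 3*sqrt(2)*z^2 - 10*sqrt(2)*z + 3*z - 10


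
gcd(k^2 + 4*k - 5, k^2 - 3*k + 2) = k - 1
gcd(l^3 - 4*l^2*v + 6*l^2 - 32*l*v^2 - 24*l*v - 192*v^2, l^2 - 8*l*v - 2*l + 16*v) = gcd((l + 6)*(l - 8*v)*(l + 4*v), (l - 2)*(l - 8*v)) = -l + 8*v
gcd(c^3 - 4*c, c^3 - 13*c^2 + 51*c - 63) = 1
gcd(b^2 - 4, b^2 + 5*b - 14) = b - 2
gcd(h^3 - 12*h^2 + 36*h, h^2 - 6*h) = h^2 - 6*h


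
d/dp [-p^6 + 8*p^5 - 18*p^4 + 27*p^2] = -6*p^5 + 40*p^4 - 72*p^3 + 54*p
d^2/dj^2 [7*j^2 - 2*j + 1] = 14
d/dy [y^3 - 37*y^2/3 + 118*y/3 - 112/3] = 3*y^2 - 74*y/3 + 118/3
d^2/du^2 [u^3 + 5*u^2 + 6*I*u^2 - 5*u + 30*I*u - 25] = 6*u + 10 + 12*I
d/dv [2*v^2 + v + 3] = 4*v + 1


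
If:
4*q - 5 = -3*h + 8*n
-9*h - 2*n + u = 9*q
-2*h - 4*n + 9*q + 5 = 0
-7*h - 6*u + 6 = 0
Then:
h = 1089/1337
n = -3485/5348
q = -888/1337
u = 19/382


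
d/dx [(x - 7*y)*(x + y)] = 2*x - 6*y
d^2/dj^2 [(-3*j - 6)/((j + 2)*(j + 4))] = -6/(j^3 + 12*j^2 + 48*j + 64)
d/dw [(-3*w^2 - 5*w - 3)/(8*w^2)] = (5*w + 6)/(8*w^3)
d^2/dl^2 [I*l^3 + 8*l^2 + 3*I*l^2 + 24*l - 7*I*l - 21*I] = 6*I*l + 16 + 6*I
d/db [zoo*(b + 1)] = zoo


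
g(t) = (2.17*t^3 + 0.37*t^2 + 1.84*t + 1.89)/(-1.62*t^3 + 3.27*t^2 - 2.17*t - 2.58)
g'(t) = (4.86*t^2 - 6.54*t + 2.17)*(2.17*t^3 + 0.37*t^2 + 1.84*t + 1.89)/(-1.62*t^3 + 3.27*t^2 - 2.17*t - 2.58)^2 + (6.51*t^2 + 0.74*t + 1.84)/(-1.62*t^3 + 3.27*t^2 - 2.17*t - 2.58)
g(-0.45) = -1.18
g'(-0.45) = 5.53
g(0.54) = -1.09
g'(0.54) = -1.34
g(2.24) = -3.49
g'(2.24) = 0.58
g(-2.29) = -0.68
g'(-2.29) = 0.14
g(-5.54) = -0.95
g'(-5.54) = 0.05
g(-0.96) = -0.37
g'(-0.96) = 0.60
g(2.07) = -3.57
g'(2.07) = 0.34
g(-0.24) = -0.78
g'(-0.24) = 0.59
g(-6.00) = -0.97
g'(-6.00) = 0.04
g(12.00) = -1.62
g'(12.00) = 0.03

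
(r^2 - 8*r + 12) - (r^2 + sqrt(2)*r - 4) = -8*r - sqrt(2)*r + 16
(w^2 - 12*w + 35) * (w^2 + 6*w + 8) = w^4 - 6*w^3 - 29*w^2 + 114*w + 280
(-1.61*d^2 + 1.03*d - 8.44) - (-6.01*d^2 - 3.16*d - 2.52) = 4.4*d^2 + 4.19*d - 5.92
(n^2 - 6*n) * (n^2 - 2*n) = n^4 - 8*n^3 + 12*n^2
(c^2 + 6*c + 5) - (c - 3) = c^2 + 5*c + 8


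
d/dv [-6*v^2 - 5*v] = -12*v - 5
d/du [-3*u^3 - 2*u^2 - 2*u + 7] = -9*u^2 - 4*u - 2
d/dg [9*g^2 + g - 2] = 18*g + 1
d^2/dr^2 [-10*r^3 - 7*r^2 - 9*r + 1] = -60*r - 14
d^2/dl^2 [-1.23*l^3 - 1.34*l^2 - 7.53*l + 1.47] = -7.38*l - 2.68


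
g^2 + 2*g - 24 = (g - 4)*(g + 6)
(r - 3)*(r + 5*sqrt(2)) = r^2 - 3*r + 5*sqrt(2)*r - 15*sqrt(2)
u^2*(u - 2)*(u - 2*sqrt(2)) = u^4 - 2*sqrt(2)*u^3 - 2*u^3 + 4*sqrt(2)*u^2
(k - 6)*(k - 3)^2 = k^3 - 12*k^2 + 45*k - 54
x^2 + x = x*(x + 1)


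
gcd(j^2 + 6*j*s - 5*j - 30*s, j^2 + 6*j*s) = j + 6*s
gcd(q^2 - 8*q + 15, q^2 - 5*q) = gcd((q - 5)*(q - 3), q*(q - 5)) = q - 5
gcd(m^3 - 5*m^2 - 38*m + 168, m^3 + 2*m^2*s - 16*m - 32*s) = m - 4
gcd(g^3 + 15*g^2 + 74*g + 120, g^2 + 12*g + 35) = g + 5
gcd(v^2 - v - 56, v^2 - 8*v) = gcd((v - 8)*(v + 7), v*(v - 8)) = v - 8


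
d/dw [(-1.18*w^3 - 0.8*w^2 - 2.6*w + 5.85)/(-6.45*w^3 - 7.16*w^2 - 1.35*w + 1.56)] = (3.28879999999999*w^4 - 30.354*w^3 + 90.1391*w^2 + 81.276*w + 3.8415)/(41.6025*w^6 + 92.364*w^5 + 68.6806*w^4 - 0.792000000000002*w^3 - 20.5167*w^2 - 4.212*w + 2.4336)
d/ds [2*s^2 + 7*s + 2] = 4*s + 7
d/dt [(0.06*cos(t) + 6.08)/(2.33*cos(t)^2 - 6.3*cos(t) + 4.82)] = (0.1398*cos(t)^2 + 28.3328*cos(t) - 38.5932)*sin(t)/(5.4289*cos(t)^4 - 29.358*cos(t)^3 + 62.1512*cos(t)^2 - 60.732*cos(t) + 23.2324)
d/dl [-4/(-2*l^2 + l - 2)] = 4*(1 - 4*l)/(2*l^2 - l + 2)^2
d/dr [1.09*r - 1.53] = 1.09000000000000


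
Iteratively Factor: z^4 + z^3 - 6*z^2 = (z + 3)*(z^3 - 2*z^2) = z*(z + 3)*(z^2 - 2*z) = z^2*(z + 3)*(z - 2)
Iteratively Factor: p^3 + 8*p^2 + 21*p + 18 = (p + 2)*(p^2 + 6*p + 9) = (p + 2)*(p + 3)*(p + 3)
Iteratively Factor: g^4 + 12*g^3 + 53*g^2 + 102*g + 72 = (g + 3)*(g^3 + 9*g^2 + 26*g + 24) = (g + 2)*(g + 3)*(g^2 + 7*g + 12) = (g + 2)*(g + 3)*(g + 4)*(g + 3)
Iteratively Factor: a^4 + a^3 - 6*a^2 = (a + 3)*(a^3 - 2*a^2) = a*(a + 3)*(a^2 - 2*a) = a^2*(a + 3)*(a - 2)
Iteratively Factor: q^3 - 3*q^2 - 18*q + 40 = (q - 2)*(q^2 - q - 20) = (q - 2)*(q + 4)*(q - 5)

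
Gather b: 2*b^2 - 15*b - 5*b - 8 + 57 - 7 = 2*b^2 - 20*b + 42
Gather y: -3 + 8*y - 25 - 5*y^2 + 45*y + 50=-5*y^2 + 53*y + 22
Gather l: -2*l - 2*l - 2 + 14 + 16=28 - 4*l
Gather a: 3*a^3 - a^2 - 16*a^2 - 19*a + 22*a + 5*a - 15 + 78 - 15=3*a^3 - 17*a^2 + 8*a + 48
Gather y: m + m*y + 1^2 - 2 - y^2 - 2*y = m - y^2 + y*(m - 2) - 1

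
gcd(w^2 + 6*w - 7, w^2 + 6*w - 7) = w^2 + 6*w - 7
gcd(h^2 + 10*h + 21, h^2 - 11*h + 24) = 1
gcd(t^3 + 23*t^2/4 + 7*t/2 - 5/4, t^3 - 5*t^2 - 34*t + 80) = t + 5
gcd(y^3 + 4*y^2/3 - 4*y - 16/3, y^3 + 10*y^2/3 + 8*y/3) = y^2 + 10*y/3 + 8/3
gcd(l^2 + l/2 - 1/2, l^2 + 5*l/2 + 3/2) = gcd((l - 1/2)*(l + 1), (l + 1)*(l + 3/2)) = l + 1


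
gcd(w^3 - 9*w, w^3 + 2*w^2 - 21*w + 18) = w - 3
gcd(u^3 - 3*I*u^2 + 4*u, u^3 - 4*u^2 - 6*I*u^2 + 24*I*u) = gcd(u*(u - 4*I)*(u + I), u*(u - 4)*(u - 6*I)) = u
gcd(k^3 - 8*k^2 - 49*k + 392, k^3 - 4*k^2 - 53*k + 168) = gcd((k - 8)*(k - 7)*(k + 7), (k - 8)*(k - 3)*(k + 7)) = k^2 - k - 56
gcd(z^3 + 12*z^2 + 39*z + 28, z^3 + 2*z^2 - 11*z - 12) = z^2 + 5*z + 4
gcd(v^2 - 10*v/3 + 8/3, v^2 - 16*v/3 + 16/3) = v - 4/3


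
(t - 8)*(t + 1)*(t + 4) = t^3 - 3*t^2 - 36*t - 32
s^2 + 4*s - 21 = (s - 3)*(s + 7)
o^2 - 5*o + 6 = (o - 3)*(o - 2)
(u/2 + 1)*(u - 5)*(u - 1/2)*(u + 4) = u^4/2 + u^3/4 - 45*u^2/4 - 29*u/2 + 10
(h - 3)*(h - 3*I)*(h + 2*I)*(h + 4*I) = h^4 - 3*h^3 + 3*I*h^3 + 10*h^2 - 9*I*h^2 - 30*h + 24*I*h - 72*I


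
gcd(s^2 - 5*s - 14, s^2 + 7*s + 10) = s + 2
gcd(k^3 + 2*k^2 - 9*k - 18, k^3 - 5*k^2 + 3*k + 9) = k - 3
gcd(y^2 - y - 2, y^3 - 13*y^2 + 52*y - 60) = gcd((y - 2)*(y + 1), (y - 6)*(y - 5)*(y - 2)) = y - 2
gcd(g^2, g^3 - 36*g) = g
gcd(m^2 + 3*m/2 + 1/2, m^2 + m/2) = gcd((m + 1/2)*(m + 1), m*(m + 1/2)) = m + 1/2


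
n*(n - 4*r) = n^2 - 4*n*r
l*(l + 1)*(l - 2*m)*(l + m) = l^4 - l^3*m + l^3 - 2*l^2*m^2 - l^2*m - 2*l*m^2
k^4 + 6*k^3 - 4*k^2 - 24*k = k*(k - 2)*(k + 2)*(k + 6)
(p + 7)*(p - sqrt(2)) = p^2 - sqrt(2)*p + 7*p - 7*sqrt(2)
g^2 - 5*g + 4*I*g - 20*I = (g - 5)*(g + 4*I)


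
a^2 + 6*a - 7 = (a - 1)*(a + 7)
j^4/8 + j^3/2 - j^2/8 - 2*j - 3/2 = (j/4 + 1/2)*(j/2 + 1/2)*(j - 2)*(j + 3)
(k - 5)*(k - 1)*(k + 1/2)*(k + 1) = k^4 - 9*k^3/2 - 7*k^2/2 + 9*k/2 + 5/2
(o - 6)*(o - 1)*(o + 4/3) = o^3 - 17*o^2/3 - 10*o/3 + 8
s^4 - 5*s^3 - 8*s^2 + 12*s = s*(s - 6)*(s - 1)*(s + 2)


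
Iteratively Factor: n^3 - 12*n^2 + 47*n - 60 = (n - 4)*(n^2 - 8*n + 15) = (n - 4)*(n - 3)*(n - 5)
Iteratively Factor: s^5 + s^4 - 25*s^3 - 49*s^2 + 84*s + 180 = (s + 3)*(s^4 - 2*s^3 - 19*s^2 + 8*s + 60) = (s - 2)*(s + 3)*(s^3 - 19*s - 30) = (s - 2)*(s + 3)^2*(s^2 - 3*s - 10) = (s - 5)*(s - 2)*(s + 3)^2*(s + 2)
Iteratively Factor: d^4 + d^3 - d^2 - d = (d)*(d^3 + d^2 - d - 1) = d*(d - 1)*(d^2 + 2*d + 1) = d*(d - 1)*(d + 1)*(d + 1)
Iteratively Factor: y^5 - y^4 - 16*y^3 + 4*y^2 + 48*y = (y - 2)*(y^4 + y^3 - 14*y^2 - 24*y) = y*(y - 2)*(y^3 + y^2 - 14*y - 24) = y*(y - 2)*(y + 2)*(y^2 - y - 12) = y*(y - 2)*(y + 2)*(y + 3)*(y - 4)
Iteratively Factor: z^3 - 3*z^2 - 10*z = (z + 2)*(z^2 - 5*z) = z*(z + 2)*(z - 5)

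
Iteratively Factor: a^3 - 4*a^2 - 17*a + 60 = (a - 3)*(a^2 - a - 20) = (a - 3)*(a + 4)*(a - 5)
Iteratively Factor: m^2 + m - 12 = (m - 3)*(m + 4)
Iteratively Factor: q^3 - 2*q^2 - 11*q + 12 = (q - 1)*(q^2 - q - 12) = (q - 1)*(q + 3)*(q - 4)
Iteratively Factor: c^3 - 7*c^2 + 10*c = (c - 2)*(c^2 - 5*c) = c*(c - 2)*(c - 5)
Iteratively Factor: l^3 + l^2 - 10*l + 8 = (l - 1)*(l^2 + 2*l - 8) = (l - 2)*(l - 1)*(l + 4)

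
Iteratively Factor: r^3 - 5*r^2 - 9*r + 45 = (r - 5)*(r^2 - 9) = (r - 5)*(r + 3)*(r - 3)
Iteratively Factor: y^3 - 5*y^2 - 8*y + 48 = (y + 3)*(y^2 - 8*y + 16) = (y - 4)*(y + 3)*(y - 4)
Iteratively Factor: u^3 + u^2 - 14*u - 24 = (u + 2)*(u^2 - u - 12) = (u - 4)*(u + 2)*(u + 3)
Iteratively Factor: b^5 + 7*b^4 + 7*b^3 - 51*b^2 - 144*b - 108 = (b + 2)*(b^4 + 5*b^3 - 3*b^2 - 45*b - 54) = (b + 2)^2*(b^3 + 3*b^2 - 9*b - 27) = (b - 3)*(b + 2)^2*(b^2 + 6*b + 9) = (b - 3)*(b + 2)^2*(b + 3)*(b + 3)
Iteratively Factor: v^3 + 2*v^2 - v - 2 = (v + 1)*(v^2 + v - 2) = (v - 1)*(v + 1)*(v + 2)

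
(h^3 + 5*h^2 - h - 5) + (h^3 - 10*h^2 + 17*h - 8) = 2*h^3 - 5*h^2 + 16*h - 13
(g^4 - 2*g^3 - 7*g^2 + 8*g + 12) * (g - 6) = g^5 - 8*g^4 + 5*g^3 + 50*g^2 - 36*g - 72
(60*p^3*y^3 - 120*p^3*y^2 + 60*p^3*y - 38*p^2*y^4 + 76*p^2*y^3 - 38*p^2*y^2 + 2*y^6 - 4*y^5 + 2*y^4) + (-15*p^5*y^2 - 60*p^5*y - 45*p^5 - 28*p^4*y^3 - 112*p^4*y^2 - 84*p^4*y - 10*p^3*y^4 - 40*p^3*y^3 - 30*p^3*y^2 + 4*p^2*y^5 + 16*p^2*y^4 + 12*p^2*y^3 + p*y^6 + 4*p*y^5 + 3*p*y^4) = -15*p^5*y^2 - 60*p^5*y - 45*p^5 - 28*p^4*y^3 - 112*p^4*y^2 - 84*p^4*y - 10*p^3*y^4 + 20*p^3*y^3 - 150*p^3*y^2 + 60*p^3*y + 4*p^2*y^5 - 22*p^2*y^4 + 88*p^2*y^3 - 38*p^2*y^2 + p*y^6 + 4*p*y^5 + 3*p*y^4 + 2*y^6 - 4*y^5 + 2*y^4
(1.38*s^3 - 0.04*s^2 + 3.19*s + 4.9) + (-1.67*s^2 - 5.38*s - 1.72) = 1.38*s^3 - 1.71*s^2 - 2.19*s + 3.18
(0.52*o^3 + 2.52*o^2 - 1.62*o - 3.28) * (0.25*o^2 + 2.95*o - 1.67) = 0.13*o^5 + 2.164*o^4 + 6.1606*o^3 - 9.8074*o^2 - 6.9706*o + 5.4776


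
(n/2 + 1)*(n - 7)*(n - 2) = n^3/2 - 7*n^2/2 - 2*n + 14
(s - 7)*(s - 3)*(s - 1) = s^3 - 11*s^2 + 31*s - 21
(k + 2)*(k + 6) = k^2 + 8*k + 12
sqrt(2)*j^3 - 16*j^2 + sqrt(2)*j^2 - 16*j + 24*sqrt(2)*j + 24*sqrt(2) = (j - 6*sqrt(2))*(j - 2*sqrt(2))*(sqrt(2)*j + sqrt(2))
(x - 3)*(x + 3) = x^2 - 9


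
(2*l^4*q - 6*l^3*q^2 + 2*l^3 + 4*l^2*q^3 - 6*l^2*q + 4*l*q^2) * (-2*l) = -4*l^5*q + 12*l^4*q^2 - 4*l^4 - 8*l^3*q^3 + 12*l^3*q - 8*l^2*q^2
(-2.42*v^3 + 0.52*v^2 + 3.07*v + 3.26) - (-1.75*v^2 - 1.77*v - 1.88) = -2.42*v^3 + 2.27*v^2 + 4.84*v + 5.14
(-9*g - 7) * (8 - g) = 9*g^2 - 65*g - 56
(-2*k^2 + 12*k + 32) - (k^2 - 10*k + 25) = -3*k^2 + 22*k + 7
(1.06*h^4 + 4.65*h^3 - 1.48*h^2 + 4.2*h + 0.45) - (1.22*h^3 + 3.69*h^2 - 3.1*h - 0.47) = 1.06*h^4 + 3.43*h^3 - 5.17*h^2 + 7.3*h + 0.92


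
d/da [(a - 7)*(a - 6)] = 2*a - 13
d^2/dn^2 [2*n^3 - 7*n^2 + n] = 12*n - 14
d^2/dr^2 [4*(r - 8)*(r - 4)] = 8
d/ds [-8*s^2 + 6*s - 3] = 6 - 16*s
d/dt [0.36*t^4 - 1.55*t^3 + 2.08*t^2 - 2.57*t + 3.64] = 1.44*t^3 - 4.65*t^2 + 4.16*t - 2.57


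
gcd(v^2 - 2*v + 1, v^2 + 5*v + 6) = 1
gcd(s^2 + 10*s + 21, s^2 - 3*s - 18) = s + 3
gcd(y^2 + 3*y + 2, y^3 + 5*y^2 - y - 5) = y + 1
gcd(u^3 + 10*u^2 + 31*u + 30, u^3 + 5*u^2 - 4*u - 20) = u^2 + 7*u + 10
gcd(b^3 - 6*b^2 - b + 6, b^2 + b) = b + 1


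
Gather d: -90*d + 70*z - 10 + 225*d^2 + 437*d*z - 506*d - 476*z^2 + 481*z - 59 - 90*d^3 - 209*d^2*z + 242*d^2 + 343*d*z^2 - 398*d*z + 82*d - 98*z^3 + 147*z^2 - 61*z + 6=-90*d^3 + d^2*(467 - 209*z) + d*(343*z^2 + 39*z - 514) - 98*z^3 - 329*z^2 + 490*z - 63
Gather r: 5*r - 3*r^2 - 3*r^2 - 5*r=-6*r^2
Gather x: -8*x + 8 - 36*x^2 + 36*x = -36*x^2 + 28*x + 8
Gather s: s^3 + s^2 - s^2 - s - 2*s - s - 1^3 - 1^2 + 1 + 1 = s^3 - 4*s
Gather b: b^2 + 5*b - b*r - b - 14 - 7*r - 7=b^2 + b*(4 - r) - 7*r - 21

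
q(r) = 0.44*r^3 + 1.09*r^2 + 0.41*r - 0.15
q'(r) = 1.32*r^2 + 2.18*r + 0.41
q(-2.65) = -1.77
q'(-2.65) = 3.90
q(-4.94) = -28.62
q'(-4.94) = 21.85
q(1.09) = 2.16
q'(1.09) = 4.35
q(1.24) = 2.87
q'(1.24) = 5.14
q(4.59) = 67.25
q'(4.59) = 38.23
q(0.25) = 0.03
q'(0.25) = 1.04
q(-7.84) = -148.40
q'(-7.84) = 64.45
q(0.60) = 0.58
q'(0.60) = 2.19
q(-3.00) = -3.45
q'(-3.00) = 5.75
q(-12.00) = -608.43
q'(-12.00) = 164.33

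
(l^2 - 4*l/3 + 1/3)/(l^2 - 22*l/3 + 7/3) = (l - 1)/(l - 7)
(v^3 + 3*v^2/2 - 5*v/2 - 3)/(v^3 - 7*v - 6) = (v - 3/2)/(v - 3)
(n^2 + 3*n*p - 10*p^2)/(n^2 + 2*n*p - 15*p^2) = (-n + 2*p)/(-n + 3*p)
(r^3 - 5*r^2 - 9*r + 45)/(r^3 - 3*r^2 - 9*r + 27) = (r - 5)/(r - 3)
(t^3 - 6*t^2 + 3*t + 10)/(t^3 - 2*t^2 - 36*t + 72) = (t^2 - 4*t - 5)/(t^2 - 36)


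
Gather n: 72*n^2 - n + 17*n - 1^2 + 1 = 72*n^2 + 16*n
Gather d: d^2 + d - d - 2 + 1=d^2 - 1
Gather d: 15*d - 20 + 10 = 15*d - 10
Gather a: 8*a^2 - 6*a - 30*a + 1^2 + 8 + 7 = 8*a^2 - 36*a + 16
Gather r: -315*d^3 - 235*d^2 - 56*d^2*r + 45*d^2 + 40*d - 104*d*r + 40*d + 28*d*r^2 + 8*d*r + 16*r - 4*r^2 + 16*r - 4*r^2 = -315*d^3 - 190*d^2 + 80*d + r^2*(28*d - 8) + r*(-56*d^2 - 96*d + 32)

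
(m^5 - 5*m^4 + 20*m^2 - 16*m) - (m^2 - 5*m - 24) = m^5 - 5*m^4 + 19*m^2 - 11*m + 24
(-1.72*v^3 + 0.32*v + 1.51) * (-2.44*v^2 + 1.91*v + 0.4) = 4.1968*v^5 - 3.2852*v^4 - 1.4688*v^3 - 3.0732*v^2 + 3.0121*v + 0.604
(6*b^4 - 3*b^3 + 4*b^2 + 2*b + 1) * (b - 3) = 6*b^5 - 21*b^4 + 13*b^3 - 10*b^2 - 5*b - 3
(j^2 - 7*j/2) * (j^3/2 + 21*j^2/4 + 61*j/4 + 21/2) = j^5/2 + 7*j^4/2 - 25*j^3/8 - 343*j^2/8 - 147*j/4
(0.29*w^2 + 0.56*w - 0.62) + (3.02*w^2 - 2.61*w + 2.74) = 3.31*w^2 - 2.05*w + 2.12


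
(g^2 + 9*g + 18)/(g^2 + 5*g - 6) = (g + 3)/(g - 1)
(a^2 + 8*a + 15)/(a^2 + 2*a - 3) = (a + 5)/(a - 1)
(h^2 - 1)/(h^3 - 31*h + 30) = (h + 1)/(h^2 + h - 30)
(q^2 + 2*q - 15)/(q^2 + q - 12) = (q + 5)/(q + 4)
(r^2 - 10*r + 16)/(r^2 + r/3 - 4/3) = 3*(r^2 - 10*r + 16)/(3*r^2 + r - 4)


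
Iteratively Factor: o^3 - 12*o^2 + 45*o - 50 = (o - 5)*(o^2 - 7*o + 10) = (o - 5)^2*(o - 2)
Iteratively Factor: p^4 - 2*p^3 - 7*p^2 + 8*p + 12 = (p - 3)*(p^3 + p^2 - 4*p - 4) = (p - 3)*(p + 1)*(p^2 - 4) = (p - 3)*(p - 2)*(p + 1)*(p + 2)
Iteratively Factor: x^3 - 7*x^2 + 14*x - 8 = (x - 4)*(x^2 - 3*x + 2) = (x - 4)*(x - 2)*(x - 1)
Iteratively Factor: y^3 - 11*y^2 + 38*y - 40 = (y - 2)*(y^2 - 9*y + 20) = (y - 4)*(y - 2)*(y - 5)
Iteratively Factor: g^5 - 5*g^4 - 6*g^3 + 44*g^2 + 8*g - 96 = (g - 4)*(g^4 - g^3 - 10*g^2 + 4*g + 24) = (g - 4)*(g + 2)*(g^3 - 3*g^2 - 4*g + 12) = (g - 4)*(g - 3)*(g + 2)*(g^2 - 4) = (g - 4)*(g - 3)*(g - 2)*(g + 2)*(g + 2)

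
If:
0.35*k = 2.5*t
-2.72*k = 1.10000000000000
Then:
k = -0.40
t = -0.06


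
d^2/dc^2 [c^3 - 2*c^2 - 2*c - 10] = 6*c - 4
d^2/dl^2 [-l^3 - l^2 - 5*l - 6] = -6*l - 2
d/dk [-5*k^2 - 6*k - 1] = -10*k - 6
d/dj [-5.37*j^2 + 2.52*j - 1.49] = 2.52 - 10.74*j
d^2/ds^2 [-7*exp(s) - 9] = -7*exp(s)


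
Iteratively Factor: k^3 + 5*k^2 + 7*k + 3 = (k + 3)*(k^2 + 2*k + 1) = (k + 1)*(k + 3)*(k + 1)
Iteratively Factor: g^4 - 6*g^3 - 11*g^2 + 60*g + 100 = (g - 5)*(g^3 - g^2 - 16*g - 20) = (g - 5)*(g + 2)*(g^2 - 3*g - 10) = (g - 5)^2*(g + 2)*(g + 2)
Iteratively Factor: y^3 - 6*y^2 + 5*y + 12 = (y - 3)*(y^2 - 3*y - 4) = (y - 3)*(y + 1)*(y - 4)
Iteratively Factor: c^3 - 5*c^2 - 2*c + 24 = (c + 2)*(c^2 - 7*c + 12) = (c - 4)*(c + 2)*(c - 3)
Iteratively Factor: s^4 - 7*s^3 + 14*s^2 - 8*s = (s - 2)*(s^3 - 5*s^2 + 4*s) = (s - 4)*(s - 2)*(s^2 - s) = s*(s - 4)*(s - 2)*(s - 1)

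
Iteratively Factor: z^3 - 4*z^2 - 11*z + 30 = (z - 5)*(z^2 + z - 6) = (z - 5)*(z - 2)*(z + 3)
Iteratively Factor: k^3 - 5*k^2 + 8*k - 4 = (k - 2)*(k^2 - 3*k + 2) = (k - 2)*(k - 1)*(k - 2)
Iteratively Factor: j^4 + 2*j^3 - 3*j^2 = (j - 1)*(j^3 + 3*j^2) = (j - 1)*(j + 3)*(j^2) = j*(j - 1)*(j + 3)*(j)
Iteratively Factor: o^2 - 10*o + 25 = (o - 5)*(o - 5)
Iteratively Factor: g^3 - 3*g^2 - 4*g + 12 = (g - 3)*(g^2 - 4) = (g - 3)*(g + 2)*(g - 2)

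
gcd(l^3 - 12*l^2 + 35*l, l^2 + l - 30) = l - 5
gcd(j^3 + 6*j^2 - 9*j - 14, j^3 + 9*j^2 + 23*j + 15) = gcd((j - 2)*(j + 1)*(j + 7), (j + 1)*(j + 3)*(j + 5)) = j + 1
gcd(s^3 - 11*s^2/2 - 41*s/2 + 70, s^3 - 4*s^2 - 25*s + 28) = s^2 - 3*s - 28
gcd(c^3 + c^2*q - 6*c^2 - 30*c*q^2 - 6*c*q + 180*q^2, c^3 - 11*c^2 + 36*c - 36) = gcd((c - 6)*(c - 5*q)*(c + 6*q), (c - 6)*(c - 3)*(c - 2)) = c - 6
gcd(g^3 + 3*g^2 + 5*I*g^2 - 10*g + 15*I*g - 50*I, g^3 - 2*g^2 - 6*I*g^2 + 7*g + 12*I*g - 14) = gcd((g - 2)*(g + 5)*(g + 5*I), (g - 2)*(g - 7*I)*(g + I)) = g - 2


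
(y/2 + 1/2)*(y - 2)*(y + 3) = y^3/2 + y^2 - 5*y/2 - 3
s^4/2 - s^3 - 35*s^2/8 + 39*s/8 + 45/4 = (s/2 + 1)*(s - 3)*(s - 5/2)*(s + 3/2)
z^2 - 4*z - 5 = (z - 5)*(z + 1)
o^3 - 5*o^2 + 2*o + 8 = (o - 4)*(o - 2)*(o + 1)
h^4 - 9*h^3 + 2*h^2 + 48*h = h*(h - 8)*(h - 3)*(h + 2)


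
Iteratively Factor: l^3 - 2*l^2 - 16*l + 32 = (l - 2)*(l^2 - 16) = (l - 2)*(l + 4)*(l - 4)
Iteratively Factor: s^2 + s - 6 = (s - 2)*(s + 3)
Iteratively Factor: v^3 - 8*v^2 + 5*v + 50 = (v - 5)*(v^2 - 3*v - 10) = (v - 5)^2*(v + 2)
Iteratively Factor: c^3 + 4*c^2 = (c + 4)*(c^2) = c*(c + 4)*(c)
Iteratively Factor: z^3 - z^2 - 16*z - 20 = (z - 5)*(z^2 + 4*z + 4) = (z - 5)*(z + 2)*(z + 2)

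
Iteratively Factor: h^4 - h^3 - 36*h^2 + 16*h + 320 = (h + 4)*(h^3 - 5*h^2 - 16*h + 80) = (h - 4)*(h + 4)*(h^2 - h - 20) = (h - 4)*(h + 4)^2*(h - 5)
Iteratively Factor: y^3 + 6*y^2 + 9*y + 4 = (y + 4)*(y^2 + 2*y + 1) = (y + 1)*(y + 4)*(y + 1)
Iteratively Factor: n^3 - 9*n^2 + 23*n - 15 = (n - 1)*(n^2 - 8*n + 15) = (n - 5)*(n - 1)*(n - 3)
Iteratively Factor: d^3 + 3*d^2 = (d + 3)*(d^2) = d*(d + 3)*(d)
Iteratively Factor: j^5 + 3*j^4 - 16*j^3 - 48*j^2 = (j)*(j^4 + 3*j^3 - 16*j^2 - 48*j) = j*(j + 4)*(j^3 - j^2 - 12*j) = j^2*(j + 4)*(j^2 - j - 12) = j^2*(j + 3)*(j + 4)*(j - 4)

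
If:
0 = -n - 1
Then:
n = -1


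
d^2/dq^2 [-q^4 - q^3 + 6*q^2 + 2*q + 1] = -12*q^2 - 6*q + 12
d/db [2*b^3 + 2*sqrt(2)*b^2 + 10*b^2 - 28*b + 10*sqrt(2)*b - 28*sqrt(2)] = 6*b^2 + 4*sqrt(2)*b + 20*b - 28 + 10*sqrt(2)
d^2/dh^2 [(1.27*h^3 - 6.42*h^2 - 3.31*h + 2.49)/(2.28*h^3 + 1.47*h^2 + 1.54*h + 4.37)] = (-75.2605199999999*h^6 - 129.995568*h^5 + 72.171576*h^4 + 1056.769448*h^3 + 779.22507*h^2 + 158.06202*h - 220.833374)/(11.852352*h^9 + 22.924944*h^8 + 38.797164*h^7 + 102.296331*h^6 + 114.084054*h^5 + 130.851819*h^4 + 193.631896*h^3 + 115.309005*h^2 + 88.227678*h + 83.453453)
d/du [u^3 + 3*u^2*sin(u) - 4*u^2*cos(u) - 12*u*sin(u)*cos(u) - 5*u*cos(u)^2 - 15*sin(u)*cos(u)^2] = 4*u^2*sin(u) + 3*u^2*cos(u) + 3*u^2 + 6*u*sin(u) + 5*u*sin(2*u) - 8*u*cos(u) - 12*u*cos(2*u) - 6*sin(2*u) - 15*cos(u)/4 - 5*cos(2*u)/2 - 45*cos(3*u)/4 - 5/2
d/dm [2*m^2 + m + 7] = 4*m + 1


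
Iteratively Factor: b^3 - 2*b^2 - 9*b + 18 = (b - 2)*(b^2 - 9) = (b - 3)*(b - 2)*(b + 3)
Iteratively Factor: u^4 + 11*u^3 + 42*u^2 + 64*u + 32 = (u + 1)*(u^3 + 10*u^2 + 32*u + 32) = (u + 1)*(u + 4)*(u^2 + 6*u + 8) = (u + 1)*(u + 4)^2*(u + 2)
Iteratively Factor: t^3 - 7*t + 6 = (t + 3)*(t^2 - 3*t + 2) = (t - 2)*(t + 3)*(t - 1)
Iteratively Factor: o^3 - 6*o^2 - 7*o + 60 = (o - 4)*(o^2 - 2*o - 15) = (o - 5)*(o - 4)*(o + 3)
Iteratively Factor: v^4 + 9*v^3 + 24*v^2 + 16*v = (v + 4)*(v^3 + 5*v^2 + 4*v) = (v + 1)*(v + 4)*(v^2 + 4*v) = (v + 1)*(v + 4)^2*(v)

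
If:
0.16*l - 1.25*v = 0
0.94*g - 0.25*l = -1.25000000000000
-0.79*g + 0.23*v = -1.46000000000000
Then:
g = 2.37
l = 13.90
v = 1.78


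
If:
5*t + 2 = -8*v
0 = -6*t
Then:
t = 0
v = -1/4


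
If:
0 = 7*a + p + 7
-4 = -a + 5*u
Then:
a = 5*u + 4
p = -35*u - 35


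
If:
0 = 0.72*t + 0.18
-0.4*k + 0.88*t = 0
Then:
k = -0.55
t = -0.25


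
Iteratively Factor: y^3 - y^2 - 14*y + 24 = (y - 3)*(y^2 + 2*y - 8) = (y - 3)*(y - 2)*(y + 4)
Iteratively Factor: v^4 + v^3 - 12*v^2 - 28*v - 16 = (v + 2)*(v^3 - v^2 - 10*v - 8) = (v - 4)*(v + 2)*(v^2 + 3*v + 2) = (v - 4)*(v + 2)^2*(v + 1)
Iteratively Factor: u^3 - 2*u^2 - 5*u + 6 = (u + 2)*(u^2 - 4*u + 3) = (u - 1)*(u + 2)*(u - 3)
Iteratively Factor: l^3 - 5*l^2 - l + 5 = (l - 1)*(l^2 - 4*l - 5) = (l - 1)*(l + 1)*(l - 5)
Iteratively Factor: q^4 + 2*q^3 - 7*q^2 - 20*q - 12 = (q - 3)*(q^3 + 5*q^2 + 8*q + 4) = (q - 3)*(q + 1)*(q^2 + 4*q + 4) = (q - 3)*(q + 1)*(q + 2)*(q + 2)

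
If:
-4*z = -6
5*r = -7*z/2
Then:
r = -21/20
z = 3/2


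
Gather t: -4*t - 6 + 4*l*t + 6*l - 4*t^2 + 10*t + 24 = 6*l - 4*t^2 + t*(4*l + 6) + 18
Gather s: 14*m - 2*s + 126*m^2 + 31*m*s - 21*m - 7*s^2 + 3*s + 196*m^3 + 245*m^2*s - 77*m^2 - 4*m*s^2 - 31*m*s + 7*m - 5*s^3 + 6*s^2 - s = 196*m^3 + 245*m^2*s + 49*m^2 - 5*s^3 + s^2*(-4*m - 1)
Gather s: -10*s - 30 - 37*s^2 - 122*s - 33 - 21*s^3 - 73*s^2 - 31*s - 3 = -21*s^3 - 110*s^2 - 163*s - 66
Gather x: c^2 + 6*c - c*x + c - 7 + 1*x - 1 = c^2 + 7*c + x*(1 - c) - 8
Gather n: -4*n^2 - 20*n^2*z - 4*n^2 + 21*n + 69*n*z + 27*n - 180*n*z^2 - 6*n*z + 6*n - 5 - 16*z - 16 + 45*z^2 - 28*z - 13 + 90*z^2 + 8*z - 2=n^2*(-20*z - 8) + n*(-180*z^2 + 63*z + 54) + 135*z^2 - 36*z - 36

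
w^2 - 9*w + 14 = (w - 7)*(w - 2)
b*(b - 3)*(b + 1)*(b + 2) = b^4 - 7*b^2 - 6*b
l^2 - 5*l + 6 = (l - 3)*(l - 2)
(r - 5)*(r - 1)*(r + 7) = r^3 + r^2 - 37*r + 35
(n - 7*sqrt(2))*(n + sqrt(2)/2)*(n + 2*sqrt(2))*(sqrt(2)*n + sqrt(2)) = sqrt(2)*n^4 - 9*n^3 + sqrt(2)*n^3 - 33*sqrt(2)*n^2 - 9*n^2 - 33*sqrt(2)*n - 28*n - 28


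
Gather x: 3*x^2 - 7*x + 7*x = 3*x^2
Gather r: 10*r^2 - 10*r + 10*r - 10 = 10*r^2 - 10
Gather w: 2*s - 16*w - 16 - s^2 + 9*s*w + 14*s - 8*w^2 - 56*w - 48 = -s^2 + 16*s - 8*w^2 + w*(9*s - 72) - 64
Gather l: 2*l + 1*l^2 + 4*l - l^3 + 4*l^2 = -l^3 + 5*l^2 + 6*l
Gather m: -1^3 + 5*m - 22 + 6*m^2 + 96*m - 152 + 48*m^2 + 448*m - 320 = 54*m^2 + 549*m - 495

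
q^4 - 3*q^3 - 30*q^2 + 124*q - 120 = (q - 5)*(q - 2)^2*(q + 6)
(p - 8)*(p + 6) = p^2 - 2*p - 48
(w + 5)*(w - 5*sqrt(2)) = w^2 - 5*sqrt(2)*w + 5*w - 25*sqrt(2)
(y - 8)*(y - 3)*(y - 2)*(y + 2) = y^4 - 11*y^3 + 20*y^2 + 44*y - 96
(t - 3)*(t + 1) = t^2 - 2*t - 3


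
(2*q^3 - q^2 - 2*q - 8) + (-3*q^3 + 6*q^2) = -q^3 + 5*q^2 - 2*q - 8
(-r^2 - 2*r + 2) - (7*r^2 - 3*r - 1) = -8*r^2 + r + 3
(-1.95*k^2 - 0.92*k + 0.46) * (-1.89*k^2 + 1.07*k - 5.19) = 3.6855*k^4 - 0.3477*k^3 + 8.2667*k^2 + 5.267*k - 2.3874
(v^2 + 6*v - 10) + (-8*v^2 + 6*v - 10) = -7*v^2 + 12*v - 20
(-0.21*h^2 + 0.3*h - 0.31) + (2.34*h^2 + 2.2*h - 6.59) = 2.13*h^2 + 2.5*h - 6.9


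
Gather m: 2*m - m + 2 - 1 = m + 1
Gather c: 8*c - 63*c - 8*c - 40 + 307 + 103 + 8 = 378 - 63*c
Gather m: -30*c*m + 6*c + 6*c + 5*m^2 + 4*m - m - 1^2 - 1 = 12*c + 5*m^2 + m*(3 - 30*c) - 2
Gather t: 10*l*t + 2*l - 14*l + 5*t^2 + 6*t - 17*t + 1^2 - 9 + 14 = -12*l + 5*t^2 + t*(10*l - 11) + 6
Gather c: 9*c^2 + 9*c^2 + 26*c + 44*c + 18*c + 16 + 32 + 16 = 18*c^2 + 88*c + 64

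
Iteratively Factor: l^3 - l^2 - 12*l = (l)*(l^2 - l - 12) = l*(l + 3)*(l - 4)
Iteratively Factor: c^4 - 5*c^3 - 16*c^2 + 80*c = (c - 4)*(c^3 - c^2 - 20*c) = (c - 5)*(c - 4)*(c^2 + 4*c) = c*(c - 5)*(c - 4)*(c + 4)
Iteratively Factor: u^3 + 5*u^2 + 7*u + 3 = (u + 3)*(u^2 + 2*u + 1) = (u + 1)*(u + 3)*(u + 1)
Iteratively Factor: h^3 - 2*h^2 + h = (h - 1)*(h^2 - h) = h*(h - 1)*(h - 1)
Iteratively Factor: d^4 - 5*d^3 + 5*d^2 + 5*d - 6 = (d - 2)*(d^3 - 3*d^2 - d + 3) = (d - 2)*(d - 1)*(d^2 - 2*d - 3) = (d - 3)*(d - 2)*(d - 1)*(d + 1)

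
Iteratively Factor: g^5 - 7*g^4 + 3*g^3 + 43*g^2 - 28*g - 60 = (g + 2)*(g^4 - 9*g^3 + 21*g^2 + g - 30) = (g - 2)*(g + 2)*(g^3 - 7*g^2 + 7*g + 15) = (g - 3)*(g - 2)*(g + 2)*(g^2 - 4*g - 5) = (g - 3)*(g - 2)*(g + 1)*(g + 2)*(g - 5)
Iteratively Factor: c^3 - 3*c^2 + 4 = (c + 1)*(c^2 - 4*c + 4) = (c - 2)*(c + 1)*(c - 2)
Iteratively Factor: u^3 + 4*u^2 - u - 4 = (u + 4)*(u^2 - 1) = (u - 1)*(u + 4)*(u + 1)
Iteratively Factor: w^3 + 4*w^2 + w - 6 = (w + 2)*(w^2 + 2*w - 3) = (w - 1)*(w + 2)*(w + 3)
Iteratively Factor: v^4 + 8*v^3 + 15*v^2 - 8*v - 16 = (v + 4)*(v^3 + 4*v^2 - v - 4) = (v + 4)^2*(v^2 - 1) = (v + 1)*(v + 4)^2*(v - 1)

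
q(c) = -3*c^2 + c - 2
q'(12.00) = -71.00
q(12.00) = -422.00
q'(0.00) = 1.00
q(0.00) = -2.00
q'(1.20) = -6.20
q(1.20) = -5.12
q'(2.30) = -12.80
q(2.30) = -15.57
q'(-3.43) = 21.58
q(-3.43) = -40.72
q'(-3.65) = 22.90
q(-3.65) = -45.62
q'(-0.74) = 5.44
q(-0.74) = -4.38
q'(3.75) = -21.50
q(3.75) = -40.44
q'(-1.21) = 8.26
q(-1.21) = -7.60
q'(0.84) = -4.04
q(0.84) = -3.28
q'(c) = 1 - 6*c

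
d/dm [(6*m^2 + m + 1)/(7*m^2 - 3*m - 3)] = 25*m*(-m - 2)/(49*m^4 - 42*m^3 - 33*m^2 + 18*m + 9)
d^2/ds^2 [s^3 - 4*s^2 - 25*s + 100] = 6*s - 8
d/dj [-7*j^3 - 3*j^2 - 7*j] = -21*j^2 - 6*j - 7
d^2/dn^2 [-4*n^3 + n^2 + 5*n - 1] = 2 - 24*n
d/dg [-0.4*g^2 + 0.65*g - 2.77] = 0.65 - 0.8*g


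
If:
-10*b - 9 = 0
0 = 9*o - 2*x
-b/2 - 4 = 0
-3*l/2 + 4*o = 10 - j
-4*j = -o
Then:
No Solution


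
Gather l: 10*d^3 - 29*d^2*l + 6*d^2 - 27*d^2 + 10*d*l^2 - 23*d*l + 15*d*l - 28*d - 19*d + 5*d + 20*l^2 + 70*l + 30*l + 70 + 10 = 10*d^3 - 21*d^2 - 42*d + l^2*(10*d + 20) + l*(-29*d^2 - 8*d + 100) + 80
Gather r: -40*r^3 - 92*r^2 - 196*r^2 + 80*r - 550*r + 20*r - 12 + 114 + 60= -40*r^3 - 288*r^2 - 450*r + 162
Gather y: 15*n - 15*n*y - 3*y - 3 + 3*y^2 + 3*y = -15*n*y + 15*n + 3*y^2 - 3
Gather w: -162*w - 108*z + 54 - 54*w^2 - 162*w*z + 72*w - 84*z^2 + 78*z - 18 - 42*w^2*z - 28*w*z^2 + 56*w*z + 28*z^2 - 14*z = w^2*(-42*z - 54) + w*(-28*z^2 - 106*z - 90) - 56*z^2 - 44*z + 36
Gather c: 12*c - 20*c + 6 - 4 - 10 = -8*c - 8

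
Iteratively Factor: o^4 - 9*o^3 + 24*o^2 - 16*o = (o - 4)*(o^3 - 5*o^2 + 4*o) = (o - 4)^2*(o^2 - o) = o*(o - 4)^2*(o - 1)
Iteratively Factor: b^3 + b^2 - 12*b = (b)*(b^2 + b - 12) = b*(b - 3)*(b + 4)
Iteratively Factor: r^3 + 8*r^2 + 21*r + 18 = (r + 3)*(r^2 + 5*r + 6) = (r + 2)*(r + 3)*(r + 3)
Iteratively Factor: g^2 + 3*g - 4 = (g - 1)*(g + 4)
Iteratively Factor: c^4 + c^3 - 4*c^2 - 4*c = (c)*(c^3 + c^2 - 4*c - 4) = c*(c - 2)*(c^2 + 3*c + 2) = c*(c - 2)*(c + 2)*(c + 1)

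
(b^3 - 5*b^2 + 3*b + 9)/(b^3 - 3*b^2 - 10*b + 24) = (b^3 - 5*b^2 + 3*b + 9)/(b^3 - 3*b^2 - 10*b + 24)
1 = 1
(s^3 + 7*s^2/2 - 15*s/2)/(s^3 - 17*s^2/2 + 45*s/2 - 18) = s*(s + 5)/(s^2 - 7*s + 12)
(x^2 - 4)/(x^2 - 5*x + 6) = (x + 2)/(x - 3)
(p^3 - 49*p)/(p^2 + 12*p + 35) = p*(p - 7)/(p + 5)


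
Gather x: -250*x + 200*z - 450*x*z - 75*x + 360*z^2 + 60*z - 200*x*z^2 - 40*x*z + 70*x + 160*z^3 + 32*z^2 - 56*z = x*(-200*z^2 - 490*z - 255) + 160*z^3 + 392*z^2 + 204*z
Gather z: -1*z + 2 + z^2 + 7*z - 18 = z^2 + 6*z - 16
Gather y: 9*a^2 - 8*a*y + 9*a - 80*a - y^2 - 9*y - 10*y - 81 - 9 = 9*a^2 - 71*a - y^2 + y*(-8*a - 19) - 90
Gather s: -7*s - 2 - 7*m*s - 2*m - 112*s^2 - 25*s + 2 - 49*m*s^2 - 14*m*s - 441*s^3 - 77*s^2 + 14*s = -2*m - 441*s^3 + s^2*(-49*m - 189) + s*(-21*m - 18)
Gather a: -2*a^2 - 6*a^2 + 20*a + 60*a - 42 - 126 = -8*a^2 + 80*a - 168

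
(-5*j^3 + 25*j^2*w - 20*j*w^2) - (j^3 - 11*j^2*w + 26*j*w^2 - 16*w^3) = -6*j^3 + 36*j^2*w - 46*j*w^2 + 16*w^3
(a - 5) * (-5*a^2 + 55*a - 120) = -5*a^3 + 80*a^2 - 395*a + 600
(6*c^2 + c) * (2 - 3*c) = -18*c^3 + 9*c^2 + 2*c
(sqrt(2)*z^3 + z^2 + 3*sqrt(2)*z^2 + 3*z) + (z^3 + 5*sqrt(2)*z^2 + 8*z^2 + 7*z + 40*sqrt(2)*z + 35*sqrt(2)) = z^3 + sqrt(2)*z^3 + 9*z^2 + 8*sqrt(2)*z^2 + 10*z + 40*sqrt(2)*z + 35*sqrt(2)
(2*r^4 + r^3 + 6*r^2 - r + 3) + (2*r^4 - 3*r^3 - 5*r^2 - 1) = 4*r^4 - 2*r^3 + r^2 - r + 2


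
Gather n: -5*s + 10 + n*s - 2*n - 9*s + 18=n*(s - 2) - 14*s + 28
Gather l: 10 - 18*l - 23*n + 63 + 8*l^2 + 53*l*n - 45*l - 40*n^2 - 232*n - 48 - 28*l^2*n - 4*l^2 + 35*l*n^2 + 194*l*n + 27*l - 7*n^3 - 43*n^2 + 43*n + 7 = l^2*(4 - 28*n) + l*(35*n^2 + 247*n - 36) - 7*n^3 - 83*n^2 - 212*n + 32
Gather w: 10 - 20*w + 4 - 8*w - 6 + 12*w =8 - 16*w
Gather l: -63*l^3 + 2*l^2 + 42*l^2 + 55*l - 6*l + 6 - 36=-63*l^3 + 44*l^2 + 49*l - 30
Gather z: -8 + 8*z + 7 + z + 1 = 9*z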